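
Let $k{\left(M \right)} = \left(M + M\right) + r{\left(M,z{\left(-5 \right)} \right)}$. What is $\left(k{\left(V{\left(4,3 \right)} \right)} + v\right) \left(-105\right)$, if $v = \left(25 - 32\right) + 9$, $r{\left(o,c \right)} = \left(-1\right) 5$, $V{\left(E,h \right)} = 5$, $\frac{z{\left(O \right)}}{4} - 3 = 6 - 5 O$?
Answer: $-735$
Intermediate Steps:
$z{\left(O \right)} = 36 - 20 O$ ($z{\left(O \right)} = 12 + 4 \left(6 - 5 O\right) = 12 - \left(-24 + 20 O\right) = 36 - 20 O$)
$r{\left(o,c \right)} = -5$
$k{\left(M \right)} = -5 + 2 M$ ($k{\left(M \right)} = \left(M + M\right) - 5 = 2 M - 5 = -5 + 2 M$)
$v = 2$ ($v = -7 + 9 = 2$)
$\left(k{\left(V{\left(4,3 \right)} \right)} + v\right) \left(-105\right) = \left(\left(-5 + 2 \cdot 5\right) + 2\right) \left(-105\right) = \left(\left(-5 + 10\right) + 2\right) \left(-105\right) = \left(5 + 2\right) \left(-105\right) = 7 \left(-105\right) = -735$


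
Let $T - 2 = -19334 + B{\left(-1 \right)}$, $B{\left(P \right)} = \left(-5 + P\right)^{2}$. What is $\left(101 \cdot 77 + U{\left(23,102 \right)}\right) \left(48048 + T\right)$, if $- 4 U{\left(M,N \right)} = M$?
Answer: $223438980$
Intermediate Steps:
$U{\left(M,N \right)} = - \frac{M}{4}$
$T = -19296$ ($T = 2 - \left(19334 - \left(-5 - 1\right)^{2}\right) = 2 - \left(19334 - \left(-6\right)^{2}\right) = 2 + \left(-19334 + 36\right) = 2 - 19298 = -19296$)
$\left(101 \cdot 77 + U{\left(23,102 \right)}\right) \left(48048 + T\right) = \left(101 \cdot 77 - \frac{23}{4}\right) \left(48048 - 19296\right) = \left(7777 - \frac{23}{4}\right) 28752 = \frac{31085}{4} \cdot 28752 = 223438980$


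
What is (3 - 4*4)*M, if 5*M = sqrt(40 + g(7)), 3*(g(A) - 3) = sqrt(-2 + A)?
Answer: -13*sqrt(387 + 3*sqrt(5))/15 ≈ -17.196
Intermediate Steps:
g(A) = 3 + sqrt(-2 + A)/3
M = sqrt(43 + sqrt(5)/3)/5 (M = sqrt(40 + (3 + sqrt(-2 + 7)/3))/5 = sqrt(40 + (3 + sqrt(5)/3))/5 = sqrt(43 + sqrt(5)/3)/5 ≈ 1.3228)
(3 - 4*4)*M = (3 - 4*4)*(sqrt(387 + 3*sqrt(5))/15) = (3 - 16)*(sqrt(387 + 3*sqrt(5))/15) = -13*sqrt(387 + 3*sqrt(5))/15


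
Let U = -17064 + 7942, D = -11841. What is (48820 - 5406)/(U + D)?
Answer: -43414/20963 ≈ -2.0710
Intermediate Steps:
U = -9122
(48820 - 5406)/(U + D) = (48820 - 5406)/(-9122 - 11841) = 43414/(-20963) = 43414*(-1/20963) = -43414/20963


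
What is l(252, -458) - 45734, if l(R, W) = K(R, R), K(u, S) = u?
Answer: -45482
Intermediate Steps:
l(R, W) = R
l(252, -458) - 45734 = 252 - 45734 = -45482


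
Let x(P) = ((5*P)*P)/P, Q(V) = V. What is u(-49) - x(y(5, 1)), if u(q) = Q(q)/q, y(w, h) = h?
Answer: -4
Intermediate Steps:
x(P) = 5*P (x(P) = (5*P**2)/P = 5*P)
u(q) = 1 (u(q) = q/q = 1)
u(-49) - x(y(5, 1)) = 1 - 5 = -4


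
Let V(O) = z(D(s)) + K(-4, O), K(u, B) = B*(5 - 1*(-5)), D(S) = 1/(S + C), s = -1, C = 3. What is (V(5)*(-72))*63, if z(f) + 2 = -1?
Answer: -213192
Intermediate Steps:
D(S) = 1/(3 + S) (D(S) = 1/(S + 3) = 1/(3 + S))
z(f) = -3 (z(f) = -2 - 1 = -3)
K(u, B) = 10*B (K(u, B) = B*(5 + 5) = B*10 = 10*B)
V(O) = -3 + 10*O
(V(5)*(-72))*63 = ((-3 + 10*5)*(-72))*63 = ((-3 + 50)*(-72))*63 = (47*(-72))*63 = -3384*63 = -213192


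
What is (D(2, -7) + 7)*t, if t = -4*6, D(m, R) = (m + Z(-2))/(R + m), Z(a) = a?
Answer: -168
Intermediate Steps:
D(m, R) = (-2 + m)/(R + m) (D(m, R) = (m - 2)/(R + m) = (-2 + m)/(R + m))
t = -24
(D(2, -7) + 7)*t = ((-2 + 2)/(-7 + 2) + 7)*(-24) = (0/(-5) + 7)*(-24) = (-1/5*0 + 7)*(-24) = (0 + 7)*(-24) = 7*(-24) = -168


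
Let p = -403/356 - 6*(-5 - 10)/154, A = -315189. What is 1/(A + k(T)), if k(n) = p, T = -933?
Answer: -27412/8639975879 ≈ -3.1727e-6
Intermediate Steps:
p = -15011/27412 (p = -403*1/356 - 6*(-15)*(1/154) = -403/356 + 90*(1/154) = -403/356 + 45/77 = -15011/27412 ≈ -0.54761)
k(n) = -15011/27412
1/(A + k(T)) = 1/(-315189 - 15011/27412) = 1/(-8639975879/27412) = -27412/8639975879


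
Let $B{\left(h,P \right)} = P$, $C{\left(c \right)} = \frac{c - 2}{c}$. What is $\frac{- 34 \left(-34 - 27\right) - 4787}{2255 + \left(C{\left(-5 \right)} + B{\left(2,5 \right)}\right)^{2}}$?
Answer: $- \frac{67825}{57399} \approx -1.1816$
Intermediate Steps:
$C{\left(c \right)} = \frac{-2 + c}{c}$
$\frac{- 34 \left(-34 - 27\right) - 4787}{2255 + \left(C{\left(-5 \right)} + B{\left(2,5 \right)}\right)^{2}} = \frac{- 34 \left(-34 - 27\right) - 4787}{2255 + \left(\frac{-2 - 5}{-5} + 5\right)^{2}} = \frac{\left(-34\right) \left(-61\right) - 4787}{2255 + \left(\left(- \frac{1}{5}\right) \left(-7\right) + 5\right)^{2}} = \frac{2074 - 4787}{2255 + \left(\frac{7}{5} + 5\right)^{2}} = - \frac{2713}{2255 + \left(\frac{32}{5}\right)^{2}} = - \frac{2713}{2255 + \frac{1024}{25}} = - \frac{2713}{\frac{57399}{25}} = \left(-2713\right) \frac{25}{57399} = - \frac{67825}{57399}$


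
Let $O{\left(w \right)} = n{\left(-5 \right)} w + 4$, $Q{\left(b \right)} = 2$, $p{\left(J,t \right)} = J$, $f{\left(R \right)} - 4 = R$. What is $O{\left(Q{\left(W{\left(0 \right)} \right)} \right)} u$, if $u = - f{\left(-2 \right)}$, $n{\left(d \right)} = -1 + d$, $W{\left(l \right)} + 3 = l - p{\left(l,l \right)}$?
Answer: $16$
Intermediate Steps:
$f{\left(R \right)} = 4 + R$
$W{\left(l \right)} = -3$ ($W{\left(l \right)} = -3 + \left(l - l\right) = -3 + 0 = -3$)
$u = -2$ ($u = - (4 - 2) = \left(-1\right) 2 = -2$)
$O{\left(w \right)} = 4 - 6 w$ ($O{\left(w \right)} = \left(-1 - 5\right) w + 4 = - 6 w + 4 = 4 - 6 w$)
$O{\left(Q{\left(W{\left(0 \right)} \right)} \right)} u = \left(4 - 12\right) \left(-2\right) = \left(-8\right) \left(-2\right) = 16$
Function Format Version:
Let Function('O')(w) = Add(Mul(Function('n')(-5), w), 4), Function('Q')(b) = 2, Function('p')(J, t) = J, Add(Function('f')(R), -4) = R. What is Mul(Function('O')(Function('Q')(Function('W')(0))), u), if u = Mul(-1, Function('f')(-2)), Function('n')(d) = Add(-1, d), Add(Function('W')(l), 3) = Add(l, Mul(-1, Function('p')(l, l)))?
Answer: 16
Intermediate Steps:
Function('f')(R) = Add(4, R)
Function('W')(l) = -3 (Function('W')(l) = Add(-3, Add(l, Mul(-1, l))) = Add(-3, 0) = -3)
u = -2 (u = Mul(-1, Add(4, -2)) = Mul(-1, 2) = -2)
Function('O')(w) = Add(4, Mul(-6, w)) (Function('O')(w) = Add(Mul(Add(-1, -5), w), 4) = Add(Mul(-6, w), 4) = Add(4, Mul(-6, w)))
Mul(Function('O')(Function('Q')(Function('W')(0))), u) = Mul(Add(4, Mul(-6, 2)), -2) = Mul(Add(4, -12), -2) = Mul(-8, -2) = 16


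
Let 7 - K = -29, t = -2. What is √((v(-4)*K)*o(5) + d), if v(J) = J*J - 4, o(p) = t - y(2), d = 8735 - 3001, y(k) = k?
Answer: √4006 ≈ 63.293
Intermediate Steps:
K = 36 (K = 7 - 1*(-29) = 7 + 29 = 36)
d = 5734
o(p) = -4 (o(p) = -2 - 1*2 = -2 - 2 = -4)
v(J) = -4 + J² (v(J) = J² - 4 = -4 + J²)
√((v(-4)*K)*o(5) + d) = √(((-4 + (-4)²)*36)*(-4) + 5734) = √(((-4 + 16)*36)*(-4) + 5734) = √((12*36)*(-4) + 5734) = √(432*(-4) + 5734) = √(-1728 + 5734) = √4006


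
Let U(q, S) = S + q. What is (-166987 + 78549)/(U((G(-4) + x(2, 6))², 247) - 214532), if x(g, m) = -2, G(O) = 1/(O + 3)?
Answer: 44219/107138 ≈ 0.41273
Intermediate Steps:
G(O) = 1/(3 + O)
(-166987 + 78549)/(U((G(-4) + x(2, 6))², 247) - 214532) = (-166987 + 78549)/((247 + (1/(3 - 4) - 2)²) - 214532) = -88438/((247 + (1/(-1) - 2)²) - 214532) = -88438/((247 + (-1 - 2)²) - 214532) = -88438/((247 + (-3)²) - 214532) = -88438/((247 + 9) - 214532) = -88438/(256 - 214532) = -88438/(-214276) = -88438*(-1/214276) = 44219/107138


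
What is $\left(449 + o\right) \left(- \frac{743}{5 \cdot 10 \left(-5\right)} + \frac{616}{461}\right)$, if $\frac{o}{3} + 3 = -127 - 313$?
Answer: $- \frac{43694024}{11525} \approx -3791.2$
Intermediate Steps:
$o = -1329$ ($o = -9 + 3 \left(-127 - 313\right) = -9 + 3 \left(-440\right) = -9 - 1320 = -1329$)
$\left(449 + o\right) \left(- \frac{743}{5 \cdot 10 \left(-5\right)} + \frac{616}{461}\right) = \left(449 - 1329\right) \left(- \frac{743}{5 \cdot 10 \left(-5\right)} + \frac{616}{461}\right) = - 880 \left(- \frac{743}{50 \left(-5\right)} + 616 \cdot \frac{1}{461}\right) = - 880 \left(- \frac{743}{-250} + \frac{616}{461}\right) = - 880 \left(\left(-743\right) \left(- \frac{1}{250}\right) + \frac{616}{461}\right) = - 880 \left(\frac{743}{250} + \frac{616}{461}\right) = \left(-880\right) \frac{496523}{115250} = - \frac{43694024}{11525}$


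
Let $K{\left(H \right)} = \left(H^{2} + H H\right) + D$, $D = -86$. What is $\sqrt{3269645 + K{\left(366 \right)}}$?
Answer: $\sqrt{3537471} \approx 1880.8$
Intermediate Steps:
$K{\left(H \right)} = -86 + 2 H^{2}$ ($K{\left(H \right)} = \left(H^{2} + H H\right) - 86 = \left(H^{2} + H^{2}\right) - 86 = 2 H^{2} - 86 = -86 + 2 H^{2}$)
$\sqrt{3269645 + K{\left(366 \right)}} = \sqrt{3269645 - \left(86 - 2 \cdot 366^{2}\right)} = \sqrt{3269645 + \left(-86 + 2 \cdot 133956\right)} = \sqrt{3269645 + \left(-86 + 267912\right)} = \sqrt{3269645 + 267826} = \sqrt{3537471}$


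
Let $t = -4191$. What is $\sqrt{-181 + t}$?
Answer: $2 i \sqrt{1093} \approx 66.121 i$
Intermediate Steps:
$\sqrt{-181 + t} = \sqrt{-181 - 4191} = \sqrt{-4372} = 2 i \sqrt{1093}$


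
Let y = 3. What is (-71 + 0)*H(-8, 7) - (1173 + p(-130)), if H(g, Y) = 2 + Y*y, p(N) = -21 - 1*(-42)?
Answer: -2827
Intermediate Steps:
p(N) = 21 (p(N) = -21 + 42 = 21)
H(g, Y) = 2 + 3*Y (H(g, Y) = 2 + Y*3 = 2 + 3*Y)
(-71 + 0)*H(-8, 7) - (1173 + p(-130)) = (-71 + 0)*(2 + 3*7) - (1173 + 21) = -71*(2 + 21) - 1*1194 = -71*23 - 1194 = -1633 - 1194 = -2827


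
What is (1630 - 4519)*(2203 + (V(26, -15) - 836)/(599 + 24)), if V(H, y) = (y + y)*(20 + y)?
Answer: -3962214387/623 ≈ -6.3599e+6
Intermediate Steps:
V(H, y) = 2*y*(20 + y) (V(H, y) = (2*y)*(20 + y) = 2*y*(20 + y))
(1630 - 4519)*(2203 + (V(26, -15) - 836)/(599 + 24)) = (1630 - 4519)*(2203 + (2*(-15)*(20 - 15) - 836)/(599 + 24)) = -2889*(2203 + (2*(-15)*5 - 836)/623) = -2889*(2203 + (-150 - 836)*(1/623)) = -2889*(2203 - 986*1/623) = -2889*(2203 - 986/623) = -2889*1371483/623 = -3962214387/623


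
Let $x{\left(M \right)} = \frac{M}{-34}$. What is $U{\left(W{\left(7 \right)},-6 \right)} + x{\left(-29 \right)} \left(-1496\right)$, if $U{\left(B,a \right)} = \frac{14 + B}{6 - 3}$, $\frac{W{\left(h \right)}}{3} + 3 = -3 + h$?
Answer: $- \frac{3811}{3} \approx -1270.3$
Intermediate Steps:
$x{\left(M \right)} = - \frac{M}{34}$ ($x{\left(M \right)} = M \left(- \frac{1}{34}\right) = - \frac{M}{34}$)
$W{\left(h \right)} = -18 + 3 h$ ($W{\left(h \right)} = -9 + 3 \left(-3 + h\right) = -9 + \left(-9 + 3 h\right) = -18 + 3 h$)
$U{\left(B,a \right)} = \frac{14}{3} + \frac{B}{3}$ ($U{\left(B,a \right)} = \frac{14 + B}{3} = \left(14 + B\right) \frac{1}{3} = \frac{14}{3} + \frac{B}{3}$)
$U{\left(W{\left(7 \right)},-6 \right)} + x{\left(-29 \right)} \left(-1496\right) = \left(\frac{14}{3} + \frac{-18 + 3 \cdot 7}{3}\right) + \left(- \frac{1}{34}\right) \left(-29\right) \left(-1496\right) = \left(\frac{14}{3} + \frac{-18 + 21}{3}\right) + \frac{29}{34} \left(-1496\right) = \left(\frac{14}{3} + \frac{1}{3} \cdot 3\right) - 1276 = \left(\frac{14}{3} + 1\right) - 1276 = \frac{17}{3} - 1276 = - \frac{3811}{3}$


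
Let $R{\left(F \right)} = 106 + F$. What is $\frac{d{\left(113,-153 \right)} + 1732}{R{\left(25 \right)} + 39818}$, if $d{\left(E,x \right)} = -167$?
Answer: $\frac{1565}{39949} \approx 0.039175$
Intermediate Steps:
$\frac{d{\left(113,-153 \right)} + 1732}{R{\left(25 \right)} + 39818} = \frac{-167 + 1732}{\left(106 + 25\right) + 39818} = \frac{1565}{131 + 39818} = \frac{1565}{39949}$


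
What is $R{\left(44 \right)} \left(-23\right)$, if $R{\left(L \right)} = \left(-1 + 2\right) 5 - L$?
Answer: $897$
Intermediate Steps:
$R{\left(L \right)} = 5 - L$ ($R{\left(L \right)} = 1 \cdot 5 - L = 5 - L$)
$R{\left(44 \right)} \left(-23\right) = \left(5 - 44\right) \left(-23\right) = \left(-39\right) \left(-23\right) = 897$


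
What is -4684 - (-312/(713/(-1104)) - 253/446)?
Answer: -71432437/13826 ≈ -5166.5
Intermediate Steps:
-4684 - (-312/(713/(-1104)) - 253/446) = -4684 - (-312/(713*(-1/1104)) - 253*1/446) = -4684 - (-312/(-31/48) - 253/446) = -4684 - (-312*(-48/31) - 253/446) = -4684 - (14976/31 - 253/446) = -4684 - 1*6671453/13826 = -4684 - 6671453/13826 = -71432437/13826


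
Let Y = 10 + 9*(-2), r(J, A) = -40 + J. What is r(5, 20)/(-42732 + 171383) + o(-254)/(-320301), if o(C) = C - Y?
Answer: 6812537/13735681317 ≈ 0.00049597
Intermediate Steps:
Y = -8 (Y = 10 - 18 = -8)
o(C) = 8 + C (o(C) = C - 1*(-8) = C + 8 = 8 + C)
r(5, 20)/(-42732 + 171383) + o(-254)/(-320301) = (-40 + 5)/(-42732 + 171383) + (8 - 254)/(-320301) = -35/128651 - 246*(-1/320301) = -35*1/128651 + 82/106767 = -35/128651 + 82/106767 = 6812537/13735681317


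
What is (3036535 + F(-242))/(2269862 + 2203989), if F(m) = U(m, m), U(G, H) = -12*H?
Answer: 3039439/4473851 ≈ 0.67938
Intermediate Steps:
F(m) = -12*m
(3036535 + F(-242))/(2269862 + 2203989) = (3036535 - 12*(-242))/(2269862 + 2203989) = (3036535 + 2904)/4473851 = 3039439*(1/4473851) = 3039439/4473851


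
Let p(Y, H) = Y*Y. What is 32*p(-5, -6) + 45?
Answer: 845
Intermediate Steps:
p(Y, H) = Y²
32*p(-5, -6) + 45 = 32*(-5)² + 45 = 32*25 + 45 = 800 + 45 = 845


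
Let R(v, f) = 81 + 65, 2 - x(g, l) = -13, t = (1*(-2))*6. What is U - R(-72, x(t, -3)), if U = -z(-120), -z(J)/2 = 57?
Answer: -32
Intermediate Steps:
t = -12 (t = -2*6 = -12)
x(g, l) = 15 (x(g, l) = 2 - 1*(-13) = 2 + 13 = 15)
R(v, f) = 146
z(J) = -114 (z(J) = -2*57 = -114)
U = 114 (U = -1*(-114) = 114)
U - R(-72, x(t, -3)) = 114 - 1*146 = 114 - 146 = -32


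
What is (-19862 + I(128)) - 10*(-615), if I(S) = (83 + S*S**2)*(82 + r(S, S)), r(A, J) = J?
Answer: 440405638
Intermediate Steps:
I(S) = (82 + S)*(83 + S**3) (I(S) = (83 + S*S**2)*(82 + S) = (83 + S**3)*(82 + S) = (82 + S)*(83 + S**3))
(-19862 + I(128)) - 10*(-615) = (-19862 + (6806 + 128**4 + 82*128**3 + 83*128)) - 10*(-615) = (-19862 + (6806 + 268435456 + 82*2097152 + 10624)) + 6150 = (-19862 + (6806 + 268435456 + 171966464 + 10624)) + 6150 = (-19862 + 440419350) + 6150 = 440399488 + 6150 = 440405638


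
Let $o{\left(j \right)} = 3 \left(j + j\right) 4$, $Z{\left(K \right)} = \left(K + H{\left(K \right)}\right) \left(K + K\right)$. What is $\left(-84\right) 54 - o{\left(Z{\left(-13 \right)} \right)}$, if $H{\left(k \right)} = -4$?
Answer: $-15144$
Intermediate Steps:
$Z{\left(K \right)} = 2 K \left(-4 + K\right)$ ($Z{\left(K \right)} = \left(K - 4\right) \left(K + K\right) = \left(-4 + K\right) 2 K = 2 K \left(-4 + K\right)$)
$o{\left(j \right)} = 24 j$ ($o{\left(j \right)} = 3 \cdot 2 j 4 = 6 j 4 = 24 j$)
$\left(-84\right) 54 - o{\left(Z{\left(-13 \right)} \right)} = \left(-84\right) 54 - 24 \cdot 2 \left(-13\right) \left(-4 - 13\right) = -4536 - 24 \cdot 2 \left(-13\right) \left(-17\right) = -4536 - 24 \cdot 442 = -4536 - 10608 = -15144$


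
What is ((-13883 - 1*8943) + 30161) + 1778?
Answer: 9113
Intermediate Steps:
((-13883 - 1*8943) + 30161) + 1778 = ((-13883 - 8943) + 30161) + 1778 = (-22826 + 30161) + 1778 = 7335 + 1778 = 9113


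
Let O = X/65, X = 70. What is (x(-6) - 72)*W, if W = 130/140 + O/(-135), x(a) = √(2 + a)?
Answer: -90476/1365 + 22619*I/12285 ≈ -66.283 + 1.8412*I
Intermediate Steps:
O = 14/13 (O = 70/65 = 70*(1/65) = 14/13 ≈ 1.0769)
W = 22619/24570 (W = 130/140 + (14/13)/(-135) = 130*(1/140) + (14/13)*(-1/135) = 13/14 - 14/1755 = 22619/24570 ≈ 0.92059)
(x(-6) - 72)*W = (√(2 - 6) - 72)*(22619/24570) = (√(-4) - 72)*(22619/24570) = (2*I - 72)*(22619/24570) = (-72 + 2*I)*(22619/24570) = -90476/1365 + 22619*I/12285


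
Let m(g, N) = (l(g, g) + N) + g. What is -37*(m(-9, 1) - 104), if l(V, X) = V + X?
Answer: 4810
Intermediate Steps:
m(g, N) = N + 3*g (m(g, N) = ((g + g) + N) + g = (2*g + N) + g = (N + 2*g) + g = N + 3*g)
-37*(m(-9, 1) - 104) = -37*((1 + 3*(-9)) - 104) = -37*((1 - 27) - 104) = -37*(-26 - 104) = -37*(-130) = 4810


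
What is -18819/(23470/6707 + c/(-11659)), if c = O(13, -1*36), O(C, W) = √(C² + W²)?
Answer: -2982818131176379906/554644400768549 - 365553286757227*√1465/2773222003842745 ≈ -5382.9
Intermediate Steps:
c = √1465 (c = √(13² + (-1*36)²) = √(169 + (-36)²) = √(169 + 1296) = √1465 ≈ 38.275)
-18819/(23470/6707 + c/(-11659)) = -18819/(23470/6707 + √1465/(-11659)) = -18819/(23470*(1/6707) + √1465*(-1/11659)) = -18819/(23470/6707 - √1465/11659)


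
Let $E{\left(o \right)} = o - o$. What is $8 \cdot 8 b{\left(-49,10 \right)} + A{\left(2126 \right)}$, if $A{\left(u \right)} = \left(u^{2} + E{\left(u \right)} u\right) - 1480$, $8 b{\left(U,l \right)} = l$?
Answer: $4518476$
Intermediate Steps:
$b{\left(U,l \right)} = \frac{l}{8}$
$E{\left(o \right)} = 0$
$A{\left(u \right)} = -1480 + u^{2}$ ($A{\left(u \right)} = \left(u^{2} + 0 u\right) - 1480 = \left(u^{2} + 0\right) - 1480 = u^{2} - 1480 = -1480 + u^{2}$)
$8 \cdot 8 b{\left(-49,10 \right)} + A{\left(2126 \right)} = 8 \cdot 8 \cdot \frac{1}{8} \cdot 10 - \left(1480 - 2126^{2}\right) = 64 \cdot \frac{5}{4} + \left(-1480 + 4519876\right) = 80 + 4518396 = 4518476$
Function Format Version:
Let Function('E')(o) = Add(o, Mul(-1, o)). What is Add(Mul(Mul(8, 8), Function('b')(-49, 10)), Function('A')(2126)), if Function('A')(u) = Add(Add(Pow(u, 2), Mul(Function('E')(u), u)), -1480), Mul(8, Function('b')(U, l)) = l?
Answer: 4518476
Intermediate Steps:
Function('b')(U, l) = Mul(Rational(1, 8), l)
Function('E')(o) = 0
Function('A')(u) = Add(-1480, Pow(u, 2)) (Function('A')(u) = Add(Add(Pow(u, 2), Mul(0, u)), -1480) = Add(Add(Pow(u, 2), 0), -1480) = Add(Pow(u, 2), -1480) = Add(-1480, Pow(u, 2)))
Add(Mul(Mul(8, 8), Function('b')(-49, 10)), Function('A')(2126)) = Add(Mul(Mul(8, 8), Mul(Rational(1, 8), 10)), Add(-1480, Pow(2126, 2))) = Add(Mul(64, Rational(5, 4)), Add(-1480, 4519876)) = Add(80, 4518396) = 4518476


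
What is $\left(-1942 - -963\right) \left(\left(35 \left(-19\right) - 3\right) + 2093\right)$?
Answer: $-1395075$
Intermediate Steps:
$\left(-1942 - -963\right) \left(\left(35 \left(-19\right) - 3\right) + 2093\right) = \left(-1942 + \left(-573 + 1536\right)\right) \left(\left(-665 - 3\right) + 2093\right) = \left(-1942 + 963\right) \left(-668 + 2093\right) = \left(-979\right) 1425 = -1395075$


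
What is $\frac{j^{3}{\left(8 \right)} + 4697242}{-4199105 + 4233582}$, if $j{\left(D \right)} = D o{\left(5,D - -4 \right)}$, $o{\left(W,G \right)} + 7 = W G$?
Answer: $\frac{80922266}{34477} \approx 2347.1$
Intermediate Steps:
$o{\left(W,G \right)} = -7 + G W$ ($o{\left(W,G \right)} = -7 + W G = -7 + G W$)
$j{\left(D \right)} = D \left(13 + 5 D\right)$ ($j{\left(D \right)} = D \left(-7 + \left(D - -4\right) 5\right) = D \left(-7 + \left(D + 4\right) 5\right) = D \left(-7 + \left(4 + D\right) 5\right) = D \left(-7 + \left(20 + 5 D\right)\right) = D \left(13 + 5 D\right)$)
$\frac{j^{3}{\left(8 \right)} + 4697242}{-4199105 + 4233582} = \frac{\left(8 \left(13 + 5 \cdot 8\right)\right)^{3} + 4697242}{-4199105 + 4233582} = \frac{\left(8 \left(13 + 40\right)\right)^{3} + 4697242}{34477} = \left(\left(8 \cdot 53\right)^{3} + 4697242\right) \frac{1}{34477} = \left(424^{3} + 4697242\right) \frac{1}{34477} = \left(76225024 + 4697242\right) \frac{1}{34477} = 80922266 \cdot \frac{1}{34477} = \frac{80922266}{34477}$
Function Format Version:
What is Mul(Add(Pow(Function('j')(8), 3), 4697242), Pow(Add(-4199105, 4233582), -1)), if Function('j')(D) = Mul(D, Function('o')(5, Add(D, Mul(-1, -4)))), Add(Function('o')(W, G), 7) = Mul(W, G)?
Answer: Rational(80922266, 34477) ≈ 2347.1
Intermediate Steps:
Function('o')(W, G) = Add(-7, Mul(G, W)) (Function('o')(W, G) = Add(-7, Mul(W, G)) = Add(-7, Mul(G, W)))
Function('j')(D) = Mul(D, Add(13, Mul(5, D))) (Function('j')(D) = Mul(D, Add(-7, Mul(Add(D, Mul(-1, -4)), 5))) = Mul(D, Add(-7, Mul(Add(D, 4), 5))) = Mul(D, Add(-7, Mul(Add(4, D), 5))) = Mul(D, Add(-7, Add(20, Mul(5, D)))) = Mul(D, Add(13, Mul(5, D))))
Mul(Add(Pow(Function('j')(8), 3), 4697242), Pow(Add(-4199105, 4233582), -1)) = Mul(Add(Pow(Mul(8, Add(13, Mul(5, 8))), 3), 4697242), Pow(Add(-4199105, 4233582), -1)) = Mul(Add(Pow(Mul(8, Add(13, 40)), 3), 4697242), Pow(34477, -1)) = Mul(Add(Pow(Mul(8, 53), 3), 4697242), Rational(1, 34477)) = Mul(Add(Pow(424, 3), 4697242), Rational(1, 34477)) = Mul(Add(76225024, 4697242), Rational(1, 34477)) = Mul(80922266, Rational(1, 34477)) = Rational(80922266, 34477)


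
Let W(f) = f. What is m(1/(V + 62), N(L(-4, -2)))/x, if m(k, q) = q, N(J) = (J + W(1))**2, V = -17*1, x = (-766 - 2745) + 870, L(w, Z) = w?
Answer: -9/2641 ≈ -0.0034078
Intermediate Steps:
x = -2641 (x = -3511 + 870 = -2641)
V = -17
N(J) = (1 + J)**2 (N(J) = (J + 1)**2 = (1 + J)**2)
m(1/(V + 62), N(L(-4, -2)))/x = (1 - 4)**2/(-2641) = (-3)**2*(-1/2641) = 9*(-1/2641) = -9/2641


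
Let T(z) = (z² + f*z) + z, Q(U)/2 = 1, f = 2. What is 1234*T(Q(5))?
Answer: 12340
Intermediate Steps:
Q(U) = 2 (Q(U) = 2*1 = 2)
T(z) = z² + 3*z (T(z) = (z² + 2*z) + z = z² + 3*z)
1234*T(Q(5)) = 1234*(2*(3 + 2)) = 1234*(2*5) = 1234*10 = 12340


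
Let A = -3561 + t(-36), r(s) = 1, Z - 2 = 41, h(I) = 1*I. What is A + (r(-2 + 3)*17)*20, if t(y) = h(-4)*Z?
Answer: -3393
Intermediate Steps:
h(I) = I
Z = 43 (Z = 2 + 41 = 43)
t(y) = -172 (t(y) = -4*43 = -172)
A = -3733 (A = -3561 - 172 = -3733)
A + (r(-2 + 3)*17)*20 = -3733 + (1*17)*20 = -3733 + 17*20 = -3733 + 340 = -3393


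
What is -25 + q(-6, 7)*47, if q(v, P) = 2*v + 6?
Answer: -307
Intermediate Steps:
q(v, P) = 6 + 2*v
-25 + q(-6, 7)*47 = -25 + (6 + 2*(-6))*47 = -25 + (6 - 12)*47 = -25 - 6*47 = -25 - 282 = -307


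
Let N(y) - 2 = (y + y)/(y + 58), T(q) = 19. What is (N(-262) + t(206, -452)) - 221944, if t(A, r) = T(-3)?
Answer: -11317942/51 ≈ -2.2192e+5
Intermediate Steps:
t(A, r) = 19
N(y) = 2 + 2*y/(58 + y) (N(y) = 2 + (y + y)/(y + 58) = 2 + (2*y)/(58 + y) = 2 + 2*y/(58 + y))
(N(-262) + t(206, -452)) - 221944 = (4*(29 - 262)/(58 - 262) + 19) - 221944 = (4*(-233)/(-204) + 19) - 221944 = (4*(-1/204)*(-233) + 19) - 221944 = (233/51 + 19) - 221944 = 1202/51 - 221944 = -11317942/51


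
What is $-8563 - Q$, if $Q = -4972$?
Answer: $-3591$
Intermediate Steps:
$-8563 - Q = -8563 - -4972 = -8563 + 4972 = -3591$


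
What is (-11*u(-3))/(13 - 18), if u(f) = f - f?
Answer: 0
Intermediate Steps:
u(f) = 0
(-11*u(-3))/(13 - 18) = (-11*0)/(13 - 18) = 0/(-5) = 0*(-1/5) = 0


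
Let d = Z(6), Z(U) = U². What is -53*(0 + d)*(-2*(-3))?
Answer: -11448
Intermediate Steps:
d = 36 (d = 6² = 36)
-53*(0 + d)*(-2*(-3)) = -53*(0 + 36)*(-2*(-3)) = -1908*6 = -53*216 = -11448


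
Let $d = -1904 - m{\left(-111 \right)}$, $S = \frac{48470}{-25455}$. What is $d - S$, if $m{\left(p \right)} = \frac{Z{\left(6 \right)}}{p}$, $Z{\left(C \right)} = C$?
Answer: $- \frac{358281908}{188367} \approx -1902.0$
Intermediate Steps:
$S = - \frac{9694}{5091}$ ($S = 48470 \left(- \frac{1}{25455}\right) = - \frac{9694}{5091} \approx -1.9041$)
$m{\left(p \right)} = \frac{6}{p}$
$d = - \frac{70446}{37}$ ($d = -1904 - \frac{6}{-111} = -1904 - 6 \left(- \frac{1}{111}\right) = -1904 - - \frac{2}{37} = -1904 + \frac{2}{37} = - \frac{70446}{37} \approx -1903.9$)
$d - S = - \frac{70446}{37} - - \frac{9694}{5091} = - \frac{70446}{37} + \frac{9694}{5091} = - \frac{358281908}{188367}$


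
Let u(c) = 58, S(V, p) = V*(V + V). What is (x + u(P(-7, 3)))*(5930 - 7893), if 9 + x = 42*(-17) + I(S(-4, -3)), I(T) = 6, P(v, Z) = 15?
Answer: 1293617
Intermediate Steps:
S(V, p) = 2*V² (S(V, p) = V*(2*V) = 2*V²)
x = -717 (x = -9 + (42*(-17) + 6) = -9 + (-714 + 6) = -9 - 708 = -717)
(x + u(P(-7, 3)))*(5930 - 7893) = (-717 + 58)*(5930 - 7893) = -659*(-1963) = 1293617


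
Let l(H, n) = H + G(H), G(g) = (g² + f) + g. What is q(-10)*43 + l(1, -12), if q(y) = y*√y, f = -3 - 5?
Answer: -5 - 430*I*√10 ≈ -5.0 - 1359.8*I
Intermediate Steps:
f = -8
q(y) = y^(3/2)
G(g) = -8 + g + g² (G(g) = (g² - 8) + g = (-8 + g²) + g = -8 + g + g²)
l(H, n) = -8 + H² + 2*H (l(H, n) = H + (-8 + H + H²) = -8 + H² + 2*H)
q(-10)*43 + l(1, -12) = (-10)^(3/2)*43 + (-8 + 1² + 2*1) = -10*I*√10*43 + (-8 + 1 + 2) = -430*I*√10 - 5 = -5 - 430*I*√10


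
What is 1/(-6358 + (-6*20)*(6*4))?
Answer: -1/9238 ≈ -0.00010825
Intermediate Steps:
1/(-6358 + (-6*20)*(6*4)) = 1/(-6358 - 120*24) = 1/(-6358 - 2880) = 1/(-9238) = -1/9238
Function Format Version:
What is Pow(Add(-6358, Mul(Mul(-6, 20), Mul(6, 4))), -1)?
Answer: Rational(-1, 9238) ≈ -0.00010825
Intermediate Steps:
Pow(Add(-6358, Mul(Mul(-6, 20), Mul(6, 4))), -1) = Pow(Add(-6358, Mul(-120, 24)), -1) = Pow(Add(-6358, -2880), -1) = Pow(-9238, -1) = Rational(-1, 9238)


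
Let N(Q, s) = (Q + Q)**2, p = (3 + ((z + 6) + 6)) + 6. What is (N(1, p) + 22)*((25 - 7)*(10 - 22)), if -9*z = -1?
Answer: -5616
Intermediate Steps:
z = 1/9 (z = -1/9*(-1) = 1/9 ≈ 0.11111)
p = 190/9 (p = (3 + ((1/9 + 6) + 6)) + 6 = (3 + (55/9 + 6)) + 6 = (3 + 109/9) + 6 = 136/9 + 6 = 190/9 ≈ 21.111)
N(Q, s) = 4*Q**2 (N(Q, s) = (2*Q)**2 = 4*Q**2)
(N(1, p) + 22)*((25 - 7)*(10 - 22)) = (4*1**2 + 22)*((25 - 7)*(10 - 22)) = (4*1 + 22)*(18*(-12)) = (4 + 22)*(-216) = 26*(-216) = -5616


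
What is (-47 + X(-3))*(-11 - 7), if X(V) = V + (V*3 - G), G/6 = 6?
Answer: 1710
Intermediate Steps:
G = 36 (G = 6*6 = 36)
X(V) = -36 + 4*V (X(V) = V + (V*3 - 1*36) = V + (3*V - 36) = V + (-36 + 3*V) = -36 + 4*V)
(-47 + X(-3))*(-11 - 7) = (-47 + (-36 + 4*(-3)))*(-11 - 7) = (-47 + (-36 - 12))*(-18) = (-47 - 48)*(-18) = -95*(-18) = 1710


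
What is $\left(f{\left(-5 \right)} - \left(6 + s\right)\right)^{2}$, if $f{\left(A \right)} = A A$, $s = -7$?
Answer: $676$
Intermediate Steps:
$f{\left(A \right)} = A^{2}$
$\left(f{\left(-5 \right)} - \left(6 + s\right)\right)^{2} = \left(\left(-5\right)^{2} + \left(\left(\left(-5 - 3\right) + 2\right) - -7\right)\right)^{2} = \left(25 + \left(\left(-8 + 2\right) + 7\right)\right)^{2} = \left(25 + \left(-6 + 7\right)\right)^{2} = \left(25 + 1\right)^{2} = 26^{2} = 676$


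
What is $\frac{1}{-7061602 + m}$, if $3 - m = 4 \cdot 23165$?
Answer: $- \frac{1}{7154259} \approx -1.3978 \cdot 10^{-7}$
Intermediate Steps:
$m = -92657$ ($m = 3 - 4 \cdot 23165 = 3 - 92660 = -92657$)
$\frac{1}{-7061602 + m} = \frac{1}{-7061602 - 92657} = \frac{1}{-7154259} = - \frac{1}{7154259}$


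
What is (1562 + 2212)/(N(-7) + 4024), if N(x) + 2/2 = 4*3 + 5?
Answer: 1887/2020 ≈ 0.93416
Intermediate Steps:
N(x) = 16 (N(x) = -1 + (4*3 + 5) = -1 + (12 + 5) = -1 + 17 = 16)
(1562 + 2212)/(N(-7) + 4024) = (1562 + 2212)/(16 + 4024) = 3774/4040 = 3774*(1/4040) = 1887/2020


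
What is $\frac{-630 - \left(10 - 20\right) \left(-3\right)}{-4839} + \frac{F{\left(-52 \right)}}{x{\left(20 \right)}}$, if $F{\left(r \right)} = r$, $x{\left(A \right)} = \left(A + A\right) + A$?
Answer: $- \frac{17669}{24195} \approx -0.73028$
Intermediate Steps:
$x{\left(A \right)} = 3 A$ ($x{\left(A \right)} = 2 A + A = 3 A$)
$\frac{-630 - \left(10 - 20\right) \left(-3\right)}{-4839} + \frac{F{\left(-52 \right)}}{x{\left(20 \right)}} = \frac{-630 - \left(10 - 20\right) \left(-3\right)}{-4839} - \frac{52}{3 \cdot 20} = \left(-630 - \left(-10\right) \left(-3\right)\right) \left(- \frac{1}{4839}\right) - \frac{52}{60} = \left(-630 - 30\right) \left(- \frac{1}{4839}\right) - \frac{13}{15} = \left(-660\right) \left(- \frac{1}{4839}\right) - \frac{13}{15} = \frac{220}{1613} - \frac{13}{15} = - \frac{17669}{24195}$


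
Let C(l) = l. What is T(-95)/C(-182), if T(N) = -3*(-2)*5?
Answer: -15/91 ≈ -0.16484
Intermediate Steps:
T(N) = 30 (T(N) = 6*5 = 30)
T(-95)/C(-182) = 30/(-182) = 30*(-1/182) = -15/91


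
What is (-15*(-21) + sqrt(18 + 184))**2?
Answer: (315 + sqrt(202))**2 ≈ 1.0838e+5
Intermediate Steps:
(-15*(-21) + sqrt(18 + 184))**2 = (315 + sqrt(202))**2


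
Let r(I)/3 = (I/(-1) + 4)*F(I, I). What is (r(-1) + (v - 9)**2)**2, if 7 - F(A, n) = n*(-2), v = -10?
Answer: 190096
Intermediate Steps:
F(A, n) = 7 + 2*n (F(A, n) = 7 - n*(-2) = 7 - (-2)*n = 7 + 2*n)
r(I) = 3*(4 - I)*(7 + 2*I) (r(I) = 3*((I/(-1) + 4)*(7 + 2*I)) = 3*((I*(-1) + 4)*(7 + 2*I)) = 3*((-I + 4)*(7 + 2*I)) = 3*((4 - I)*(7 + 2*I)) = 3*(4 - I)*(7 + 2*I))
(r(-1) + (v - 9)**2)**2 = ((84 - 6*(-1)**2 + 3*(-1)) + (-10 - 9)**2)**2 = ((84 - 6*1 - 3) + (-19)**2)**2 = ((84 - 6 - 3) + 361)**2 = (75 + 361)**2 = 436**2 = 190096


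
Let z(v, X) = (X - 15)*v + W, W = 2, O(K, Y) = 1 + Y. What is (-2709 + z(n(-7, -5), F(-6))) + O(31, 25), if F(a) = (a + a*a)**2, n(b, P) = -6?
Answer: -7991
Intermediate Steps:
F(a) = (a + a**2)**2
z(v, X) = 2 + v*(-15 + X) (z(v, X) = (X - 15)*v + 2 = (-15 + X)*v + 2 = v*(-15 + X) + 2 = 2 + v*(-15 + X))
(-2709 + z(n(-7, -5), F(-6))) + O(31, 25) = (-2709 + (2 - 15*(-6) + ((-6)**2*(1 - 6)**2)*(-6))) + (1 + 25) = (-2709 + (2 + 90 + (36*(-5)**2)*(-6))) + 26 = (-2709 + (2 + 90 + (36*25)*(-6))) + 26 = (-2709 + (2 + 90 + 900*(-6))) + 26 = (-2709 + (2 + 90 - 5400)) + 26 = (-2709 - 5308) + 26 = -8017 + 26 = -7991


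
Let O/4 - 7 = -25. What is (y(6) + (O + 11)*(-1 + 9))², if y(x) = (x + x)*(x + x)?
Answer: 118336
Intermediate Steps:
O = -72 (O = 28 + 4*(-25) = 28 - 100 = -72)
y(x) = 4*x² (y(x) = (2*x)*(2*x) = 4*x²)
(y(6) + (O + 11)*(-1 + 9))² = (4*6² + (-72 + 11)*(-1 + 9))² = (4*36 - 61*8)² = (144 - 488)² = (-344)² = 118336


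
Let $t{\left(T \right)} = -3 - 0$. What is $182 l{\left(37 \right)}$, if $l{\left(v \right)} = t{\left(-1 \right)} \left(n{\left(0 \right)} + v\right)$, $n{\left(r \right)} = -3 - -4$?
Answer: $-20748$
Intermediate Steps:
$n{\left(r \right)} = 1$ ($n{\left(r \right)} = -3 + 4 = 1$)
$t{\left(T \right)} = -3$ ($t{\left(T \right)} = -3 + 0 = -3$)
$l{\left(v \right)} = -3 - 3 v$ ($l{\left(v \right)} = - 3 \left(1 + v\right) = -3 - 3 v$)
$182 l{\left(37 \right)} = 182 \left(-3 - 111\right) = 182 \left(-114\right) = -20748$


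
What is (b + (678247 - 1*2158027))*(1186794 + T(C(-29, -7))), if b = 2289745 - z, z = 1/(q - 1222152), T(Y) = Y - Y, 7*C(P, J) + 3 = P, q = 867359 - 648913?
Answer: 482412018854488527/501853 ≈ 9.6126e+11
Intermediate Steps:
q = 218446
C(P, J) = -3/7 + P/7
T(Y) = 0
z = -1/1003706 (z = 1/(218446 - 1222152) = 1/(-1003706) = -1/1003706 ≈ -9.9631e-7)
b = 2298230794971/1003706 (b = 2289745 - 1*(-1/1003706) = 2289745 + 1/1003706 = 2298230794971/1003706 ≈ 2.2897e+6)
(b + (678247 - 1*2158027))*(1186794 + T(C(-29, -7))) = (2298230794971/1003706 + (678247 - 1*2158027))*(1186794 + 0) = (2298230794971/1003706 + (678247 - 2158027))*1186794 = (2298230794971/1003706 - 1479780)*1186794 = (812966730291/1003706)*1186794 = 482412018854488527/501853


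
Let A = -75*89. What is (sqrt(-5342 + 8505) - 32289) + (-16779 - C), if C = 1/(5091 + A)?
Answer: -77723711/1584 + sqrt(3163) ≈ -49012.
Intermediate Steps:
A = -6675
C = -1/1584 (C = 1/(5091 - 6675) = 1/(-1584) = -1/1584 ≈ -0.00063131)
(sqrt(-5342 + 8505) - 32289) + (-16779 - C) = (sqrt(-5342 + 8505) - 32289) + (-16779 - 1*(-1/1584)) = (sqrt(3163) - 32289) + (-16779 + 1/1584) = (-32289 + sqrt(3163)) - 26577935/1584 = -77723711/1584 + sqrt(3163)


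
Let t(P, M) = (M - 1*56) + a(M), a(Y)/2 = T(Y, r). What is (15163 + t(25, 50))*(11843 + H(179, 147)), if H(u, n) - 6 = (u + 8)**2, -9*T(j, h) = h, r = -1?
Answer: 709630830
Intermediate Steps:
T(j, h) = -h/9
H(u, n) = 6 + (8 + u)**2 (H(u, n) = 6 + (u + 8)**2 = 6 + (8 + u)**2)
a(Y) = 2/9 (a(Y) = 2*(-1/9*(-1)) = 2*(1/9) = 2/9)
t(P, M) = -502/9 + M (t(P, M) = (M - 1*56) + 2/9 = (M - 56) + 2/9 = (-56 + M) + 2/9 = -502/9 + M)
(15163 + t(25, 50))*(11843 + H(179, 147)) = (15163 + (-502/9 + 50))*(11843 + (6 + (8 + 179)**2)) = (15163 - 52/9)*(11843 + (6 + 187**2)) = 136415*(11843 + (6 + 34969))/9 = 136415*(11843 + 34975)/9 = (136415/9)*46818 = 709630830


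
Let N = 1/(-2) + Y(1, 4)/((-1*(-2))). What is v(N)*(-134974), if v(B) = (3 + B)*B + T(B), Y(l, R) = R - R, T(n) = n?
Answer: 472409/2 ≈ 2.3620e+5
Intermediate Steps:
Y(l, R) = 0
N = -½ (N = 1/(-2) + 0/((-1*(-2))) = 1*(-½) + 0/2 = -½ + 0*(½) = -½ + 0 = -½ ≈ -0.50000)
v(B) = B + B*(3 + B) (v(B) = (3 + B)*B + B = B*(3 + B) + B = B + B*(3 + B))
v(N)*(-134974) = -(4 - ½)/2*(-134974) = -½*7/2*(-134974) = -7/4*(-134974) = 472409/2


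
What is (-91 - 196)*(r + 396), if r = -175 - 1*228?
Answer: 2009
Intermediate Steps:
r = -403 (r = -175 - 228 = -403)
(-91 - 196)*(r + 396) = (-91 - 196)*(-403 + 396) = -287*(-7) = 2009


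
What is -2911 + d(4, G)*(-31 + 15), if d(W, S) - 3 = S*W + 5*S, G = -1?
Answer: -2815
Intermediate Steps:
d(W, S) = 3 + 5*S + S*W (d(W, S) = 3 + (S*W + 5*S) = 3 + (5*S + S*W) = 3 + 5*S + S*W)
-2911 + d(4, G)*(-31 + 15) = -2911 + (3 + 5*(-1) - 1*4)*(-31 + 15) = -2911 + (3 - 5 - 4)*(-16) = -2911 - 6*(-16) = -2911 + 96 = -2815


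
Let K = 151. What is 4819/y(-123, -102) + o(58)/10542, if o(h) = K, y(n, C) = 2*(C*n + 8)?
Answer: 27296603/132344268 ≈ 0.20625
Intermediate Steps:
y(n, C) = 16 + 2*C*n (y(n, C) = 2*(8 + C*n) = 16 + 2*C*n)
o(h) = 151
4819/y(-123, -102) + o(58)/10542 = 4819/(16 + 2*(-102)*(-123)) + 151/10542 = 4819/(16 + 25092) + 151*(1/10542) = 4819/25108 + 151/10542 = 27296603/132344268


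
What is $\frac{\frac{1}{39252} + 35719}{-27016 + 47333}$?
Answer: $\frac{1402042189}{797482884} \approx 1.7581$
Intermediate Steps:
$\frac{\frac{1}{39252} + 35719}{-27016 + 47333} = \frac{\frac{1}{39252} + 35719}{20317} = \frac{1402042189}{39252} \cdot \frac{1}{20317} = \frac{1402042189}{797482884}$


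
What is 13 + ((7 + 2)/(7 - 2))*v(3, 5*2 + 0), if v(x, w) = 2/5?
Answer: 343/25 ≈ 13.720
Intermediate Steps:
v(x, w) = 2/5 (v(x, w) = 2*(1/5) = 2/5)
13 + ((7 + 2)/(7 - 2))*v(3, 5*2 + 0) = 13 + ((7 + 2)/(7 - 2))*(2/5) = 13 + (9/5)*(2/5) = 13 + 18/25 = 343/25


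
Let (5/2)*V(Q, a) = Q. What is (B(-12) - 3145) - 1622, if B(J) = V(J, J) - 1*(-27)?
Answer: -23724/5 ≈ -4744.8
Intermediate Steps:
V(Q, a) = 2*Q/5
B(J) = 27 + 2*J/5 (B(J) = 2*J/5 - 1*(-27) = 2*J/5 + 27 = 27 + 2*J/5)
(B(-12) - 3145) - 1622 = ((27 + (⅖)*(-12)) - 3145) - 1622 = ((27 - 24/5) - 3145) - 1622 = (111/5 - 3145) - 1622 = -15614/5 - 1622 = -23724/5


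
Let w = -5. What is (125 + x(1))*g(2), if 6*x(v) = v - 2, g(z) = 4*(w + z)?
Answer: -1498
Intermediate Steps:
g(z) = -20 + 4*z (g(z) = 4*(-5 + z) = -20 + 4*z)
x(v) = -⅓ + v/6 (x(v) = (v - 2)/6 = (-2 + v)/6 = -⅓ + v/6)
(125 + x(1))*g(2) = (125 + (-⅓ + (⅙)*1))*(-20 + 4*2) = (125 + (-⅓ + ⅙))*(-20 + 8) = (125 - ⅙)*(-12) = (749/6)*(-12) = -1498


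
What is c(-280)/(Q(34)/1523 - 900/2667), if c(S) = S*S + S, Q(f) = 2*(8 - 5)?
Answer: -5876129980/25087 ≈ -2.3423e+5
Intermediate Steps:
Q(f) = 6 (Q(f) = 2*3 = 6)
c(S) = S + S² (c(S) = S² + S = S + S²)
c(-280)/(Q(34)/1523 - 900/2667) = (-280*(1 - 280))/(6/1523 - 900/2667) = (-280*(-279))/(6*(1/1523) - 900*1/2667) = 78120/(6/1523 - 300/889) = 78120/(-451566/1353947) = 78120*(-1353947/451566) = -5876129980/25087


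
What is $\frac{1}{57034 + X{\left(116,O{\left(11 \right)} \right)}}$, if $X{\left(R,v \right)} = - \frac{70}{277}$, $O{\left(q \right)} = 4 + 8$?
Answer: $\frac{277}{15798348} \approx 1.7533 \cdot 10^{-5}$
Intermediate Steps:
$O{\left(q \right)} = 12$
$X{\left(R,v \right)} = - \frac{70}{277}$ ($X{\left(R,v \right)} = \left(-70\right) \frac{1}{277} = - \frac{70}{277}$)
$\frac{1}{57034 + X{\left(116,O{\left(11 \right)} \right)}} = \frac{1}{57034 - \frac{70}{277}} = \frac{1}{\frac{15798348}{277}} = \frac{277}{15798348}$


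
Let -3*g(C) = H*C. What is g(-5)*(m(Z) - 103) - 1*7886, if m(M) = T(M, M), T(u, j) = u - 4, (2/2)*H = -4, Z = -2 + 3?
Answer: -21538/3 ≈ -7179.3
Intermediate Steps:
Z = 1
H = -4
T(u, j) = -4 + u
g(C) = 4*C/3 (g(C) = -(-4)*C/3 = 4*C/3)
m(M) = -4 + M
g(-5)*(m(Z) - 103) - 1*7886 = ((4/3)*(-5))*((-4 + 1) - 103) - 1*7886 = -20*(-3 - 103)/3 - 7886 = -20/3*(-106) - 7886 = 2120/3 - 7886 = -21538/3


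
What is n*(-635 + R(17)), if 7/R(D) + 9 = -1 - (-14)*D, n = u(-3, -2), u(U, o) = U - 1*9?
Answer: 144773/19 ≈ 7619.6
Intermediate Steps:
u(U, o) = -9 + U (u(U, o) = U - 9 = -9 + U)
n = -12 (n = -9 - 3 = -12)
R(D) = 7/(-10 + 14*D) (R(D) = 7/(-9 + (-1 - (-14)*D)) = 7/(-9 + (-1 + 14*D)) = 7/(-10 + 14*D))
n*(-635 + R(17)) = -12*(-635 + 7/(2*(-5 + 7*17))) = -12*(-635 + 7/(2*(-5 + 119))) = -12*(-635 + (7/2)/114) = -12*(-635 + (7/2)*(1/114)) = -12*(-635 + 7/228) = -12*(-144773/228) = 144773/19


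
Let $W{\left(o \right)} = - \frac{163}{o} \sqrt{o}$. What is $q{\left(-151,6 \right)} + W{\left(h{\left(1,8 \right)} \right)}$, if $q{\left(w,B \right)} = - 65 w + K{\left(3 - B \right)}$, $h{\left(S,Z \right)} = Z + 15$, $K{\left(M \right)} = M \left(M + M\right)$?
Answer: $9833 - \frac{163 \sqrt{23}}{23} \approx 9799.0$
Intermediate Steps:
$K{\left(M \right)} = 2 M^{2}$ ($K{\left(M \right)} = M 2 M = 2 M^{2}$)
$h{\left(S,Z \right)} = 15 + Z$
$q{\left(w,B \right)} = - 65 w + 2 \left(3 - B\right)^{2}$
$W{\left(o \right)} = - \frac{163}{\sqrt{o}}$
$q{\left(-151,6 \right)} + W{\left(h{\left(1,8 \right)} \right)} = \left(\left(-65\right) \left(-151\right) + 2 \left(-3 + 6\right)^{2}\right) - \frac{163}{\sqrt{15 + 8}} = \left(9815 + 2 \cdot 3^{2}\right) - \frac{163}{\sqrt{23}} = \left(9815 + 2 \cdot 9\right) - 163 \frac{\sqrt{23}}{23} = \left(9815 + 18\right) - \frac{163 \sqrt{23}}{23} = 9833 - \frac{163 \sqrt{23}}{23}$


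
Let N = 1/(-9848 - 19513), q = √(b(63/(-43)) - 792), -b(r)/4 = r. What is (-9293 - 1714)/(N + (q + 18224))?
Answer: -7435716344101654443/12311148828979680151 + 56932716055482*I*√40377/12311148828979680151 ≈ -0.60398 + 0.00092924*I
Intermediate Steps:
b(r) = -4*r
q = 6*I*√40377/43 (q = √(-252/(-43) - 792) = √(-252*(-1)/43 - 792) = √(-4*(-63/43) - 792) = √(252/43 - 792) = √(-33804/43) = 6*I*√40377/43 ≈ 28.038*I)
N = -1/29361 (N = 1/(-29361) = -1/29361 ≈ -3.4059e-5)
(-9293 - 1714)/(N + (q + 18224)) = (-9293 - 1714)/(-1/29361 + (6*I*√40377/43 + 18224)) = -11007/(-1/29361 + (18224 + 6*I*√40377/43)) = -11007/(535074863/29361 + 6*I*√40377/43)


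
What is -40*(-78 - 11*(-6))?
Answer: 480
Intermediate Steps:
-40*(-78 - 11*(-6)) = -40*(-78 + 66) = -40*(-12) = 480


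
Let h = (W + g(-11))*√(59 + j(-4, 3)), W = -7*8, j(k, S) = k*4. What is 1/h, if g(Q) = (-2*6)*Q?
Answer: √43/3268 ≈ 0.0020066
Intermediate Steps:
g(Q) = -12*Q
j(k, S) = 4*k
W = -56
h = 76*√43 (h = (-56 - 12*(-11))*√(59 + 4*(-4)) = (-56 + 132)*√(59 - 16) = 76*√43 ≈ 498.37)
1/h = 1/(76*√43) = √43/3268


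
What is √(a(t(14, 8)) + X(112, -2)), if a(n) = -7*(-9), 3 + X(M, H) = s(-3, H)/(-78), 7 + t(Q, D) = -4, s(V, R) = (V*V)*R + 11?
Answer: √365586/78 ≈ 7.7518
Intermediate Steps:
s(V, R) = 11 + R*V² (s(V, R) = V²*R + 11 = R*V² + 11 = 11 + R*V²)
t(Q, D) = -11 (t(Q, D) = -7 - 4 = -11)
X(M, H) = -245/78 - 3*H/26 (X(M, H) = -3 + (11 + H*(-3)²)/(-78) = -3 + (11 + H*9)*(-1/78) = -3 + (11 + 9*H)*(-1/78) = -3 + (-11/78 - 3*H/26) = -245/78 - 3*H/26)
a(n) = 63
√(a(t(14, 8)) + X(112, -2)) = √(63 + (-245/78 - 3/26*(-2))) = √(63 + (-245/78 + 3/13)) = √(63 - 227/78) = √(4687/78) = √365586/78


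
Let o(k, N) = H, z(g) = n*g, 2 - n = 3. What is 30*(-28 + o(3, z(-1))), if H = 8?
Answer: -600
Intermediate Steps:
n = -1 (n = 2 - 1*3 = 2 - 3 = -1)
z(g) = -g
o(k, N) = 8
30*(-28 + o(3, z(-1))) = 30*(-28 + 8) = 30*(-20) = -600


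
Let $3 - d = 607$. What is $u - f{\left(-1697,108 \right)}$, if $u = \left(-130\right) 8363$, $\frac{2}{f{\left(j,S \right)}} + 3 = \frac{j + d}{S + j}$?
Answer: $- \frac{1340503681}{1233} \approx -1.0872 \cdot 10^{6}$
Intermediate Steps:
$d = -604$ ($d = 3 - 607 = -604$)
$f{\left(j,S \right)} = \frac{2}{-3 + \frac{-604 + j}{S + j}}$ ($f{\left(j,S \right)} = \frac{2}{-3 + \frac{j - 604}{S + j}} = \frac{2}{-3 + \frac{-604 + j}{S + j}}$)
$u = -1087190$
$u - f{\left(-1697,108 \right)} = -1087190 - \frac{2 \left(\left(-1\right) 108 - -1697\right)}{604 + 2 \left(-1697\right) + 3 \cdot 108} = -1087190 - \frac{2 \left(-108 + 1697\right)}{604 - 3394 + 324} = -1087190 - 2 \frac{1}{-2466} \cdot 1589 = -1087190 - 2 \left(- \frac{1}{2466}\right) 1589 = -1087190 - - \frac{1589}{1233} = -1087190 + \frac{1589}{1233} = - \frac{1340503681}{1233}$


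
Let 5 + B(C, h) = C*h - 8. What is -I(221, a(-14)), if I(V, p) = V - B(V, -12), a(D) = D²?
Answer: -2886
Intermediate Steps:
B(C, h) = -13 + C*h (B(C, h) = -5 + (C*h - 8) = -5 + (-8 + C*h) = -13 + C*h)
I(V, p) = 13 + 13*V (I(V, p) = V - (-13 + V*(-12)) = V - (-13 - 12*V) = V + (13 + 12*V) = 13 + 13*V)
-I(221, a(-14)) = -(13 + 13*221) = -(13 + 2873) = -1*2886 = -2886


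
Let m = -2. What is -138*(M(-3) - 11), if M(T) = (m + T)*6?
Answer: 5658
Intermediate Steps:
M(T) = -12 + 6*T (M(T) = (-2 + T)*6 = -12 + 6*T)
-138*(M(-3) - 11) = -138*((-12 + 6*(-3)) - 11) = -138*((-12 - 18) - 11) = -138*(-30 - 11) = -138*(-41) = 5658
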